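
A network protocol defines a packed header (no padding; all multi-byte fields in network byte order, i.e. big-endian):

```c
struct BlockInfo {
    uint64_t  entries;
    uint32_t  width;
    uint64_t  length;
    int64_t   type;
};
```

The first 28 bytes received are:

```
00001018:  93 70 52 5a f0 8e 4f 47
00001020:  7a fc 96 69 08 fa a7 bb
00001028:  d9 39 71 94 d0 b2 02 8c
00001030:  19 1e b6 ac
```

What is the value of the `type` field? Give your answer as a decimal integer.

`type` follows `entries` (8 B), `width` (4 B), `length` (8 B), so it starts at offset 8 + 4 + 8 = 20 and occupies 8 bytes.
Bytes at offsets 20..27: D0 B2 02 8C 19 1E B6 AC.
Big-endian stores the most-significant byte at the lowest address.
The bytes are already most-significant first: 0xD0B2028C191EB6AC.
Top bit is set, so as a signed 64-bit value this is 0xD0B2028C191EB6AC − 2^64 = -3408659167225923924.

-3408659167225923924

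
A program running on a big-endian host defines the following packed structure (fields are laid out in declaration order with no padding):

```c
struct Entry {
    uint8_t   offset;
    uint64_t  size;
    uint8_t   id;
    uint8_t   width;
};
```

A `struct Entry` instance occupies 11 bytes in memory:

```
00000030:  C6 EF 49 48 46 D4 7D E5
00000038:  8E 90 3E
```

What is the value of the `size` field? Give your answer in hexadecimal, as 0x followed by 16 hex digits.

`size` follows `offset` (1 byte), so it starts at byte offset 1 and occupies 8 bytes.
Bytes at offsets 1..8: EF 49 48 46 D4 7D E5 8E.
Big-endian: lowest address holds the most-significant byte.
The bytes are already most-significant first: 0xEF494846D47DE58E.

0xEF494846D47DE58E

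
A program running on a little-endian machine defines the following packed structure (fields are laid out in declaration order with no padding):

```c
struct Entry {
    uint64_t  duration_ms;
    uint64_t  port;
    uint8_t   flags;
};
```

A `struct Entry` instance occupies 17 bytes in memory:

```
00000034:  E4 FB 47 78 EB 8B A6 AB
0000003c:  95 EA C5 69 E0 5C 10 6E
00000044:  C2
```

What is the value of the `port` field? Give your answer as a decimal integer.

`port` follows `duration_ms` (8 bytes), so it starts at byte offset 8 and occupies 8 bytes.
Bytes at offsets 8..15: 95 EA C5 69 E0 5C 10 6E.
Little-endian stores the least-significant byte at the lowest address.
Reassemble most-significant byte first: 6E 10 5C E0 69 C5 EA 95 → 0x6E105CE069C5EA95.
0x6E105CE069C5EA95 = 7930941062716451477.

7930941062716451477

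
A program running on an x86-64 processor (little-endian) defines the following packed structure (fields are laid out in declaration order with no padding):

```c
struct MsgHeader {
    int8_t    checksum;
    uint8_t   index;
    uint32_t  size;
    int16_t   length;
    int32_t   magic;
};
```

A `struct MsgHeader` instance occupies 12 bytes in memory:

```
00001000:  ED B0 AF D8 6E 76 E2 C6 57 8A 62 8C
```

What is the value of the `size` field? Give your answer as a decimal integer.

`size` follows `checksum` (1 B), `index` (1 B), so it starts at offset 1 + 1 = 2 and occupies 4 bytes.
Bytes at offsets 2..5: AF D8 6E 76.
In little-endian order the low byte comes first in memory.
Reassemble most-significant byte first: 76 6E D8 AF → 0x766ED8AF.
0x766ED8AF = 1986975919.

1986975919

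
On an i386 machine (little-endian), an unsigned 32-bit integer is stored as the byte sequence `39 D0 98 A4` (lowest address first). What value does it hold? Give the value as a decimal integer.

2761478201

Little-endian: lowest address holds the least-significant byte.
Reassemble most-significant byte first: A4 98 D0 39 → 0xA498D039.
0xA498D039 = 2761478201.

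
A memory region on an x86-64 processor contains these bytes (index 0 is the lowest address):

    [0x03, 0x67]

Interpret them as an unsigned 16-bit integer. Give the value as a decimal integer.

26371

In little-endian order the low byte comes first in memory.
Reassemble most-significant byte first: 67 03 → 0x6703.
0x6703 = 26371.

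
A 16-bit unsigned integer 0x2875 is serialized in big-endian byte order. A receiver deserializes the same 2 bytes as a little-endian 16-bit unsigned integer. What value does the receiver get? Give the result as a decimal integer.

29992

Stored big-endian, the bytes at ascending addresses are 28 75.
Read back as little-endian, the first byte is least significant, giving 0x7528.
0x7528 = 29992.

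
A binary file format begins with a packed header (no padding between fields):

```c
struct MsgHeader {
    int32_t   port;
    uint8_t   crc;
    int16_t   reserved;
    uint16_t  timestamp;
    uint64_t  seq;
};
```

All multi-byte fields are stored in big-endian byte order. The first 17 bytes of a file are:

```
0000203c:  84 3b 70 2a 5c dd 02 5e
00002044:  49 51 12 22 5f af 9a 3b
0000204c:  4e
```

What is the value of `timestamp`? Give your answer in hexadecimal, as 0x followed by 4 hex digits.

`timestamp` follows `port` (4 B), `crc` (1 B), `reserved` (2 B), so it starts at offset 4 + 1 + 2 = 7 and occupies 2 bytes.
Bytes at offsets 7..8: 5E 49.
Big-endian stores the most-significant byte at the lowest address.
The bytes are already most-significant first: 0x5E49.

0x5E49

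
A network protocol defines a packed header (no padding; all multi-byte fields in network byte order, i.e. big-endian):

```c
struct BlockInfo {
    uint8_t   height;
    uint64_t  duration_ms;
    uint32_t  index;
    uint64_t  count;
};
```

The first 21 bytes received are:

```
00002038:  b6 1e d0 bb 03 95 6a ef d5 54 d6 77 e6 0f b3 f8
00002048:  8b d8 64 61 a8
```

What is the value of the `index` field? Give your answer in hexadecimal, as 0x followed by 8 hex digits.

`index` follows `height` (1 B), `duration_ms` (8 B), so it starts at offset 1 + 8 = 9 and occupies 4 bytes.
Bytes at offsets 9..12: 54 D6 77 E6.
Big-endian stores the most-significant byte at the lowest address.
The bytes are already most-significant first: 0x54D677E6.

0x54D677E6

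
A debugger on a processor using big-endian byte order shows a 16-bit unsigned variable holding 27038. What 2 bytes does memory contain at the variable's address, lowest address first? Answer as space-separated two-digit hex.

69 9E

27038 in hexadecimal, padded to 16 bits, is 0x699E.
Split into bytes (most-significant first): 69 9E.
Big-endian: lowest address holds the most-significant byte.
So the memory order matches the most-significant-first order: 69 9E.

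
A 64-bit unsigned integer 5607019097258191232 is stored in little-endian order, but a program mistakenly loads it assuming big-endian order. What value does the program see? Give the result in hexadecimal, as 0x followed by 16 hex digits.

5607019097258191232 in 64-bit hexadecimal is 0x4DD0222964E7E980.
Stored little-endian, the bytes at ascending addresses are 80 E9 E7 64 29 22 D0 4D.
Read back as big-endian, the last byte is least significant, giving 0x80E9E7642922D04D.

0x80E9E7642922D04D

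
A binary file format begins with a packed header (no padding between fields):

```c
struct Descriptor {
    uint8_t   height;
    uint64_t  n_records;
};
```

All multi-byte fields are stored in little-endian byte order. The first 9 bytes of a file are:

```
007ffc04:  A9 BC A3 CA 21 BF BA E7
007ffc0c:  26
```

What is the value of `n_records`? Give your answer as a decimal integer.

`n_records` follows `height` (1 byte), so it starts at byte offset 1 and occupies 8 bytes.
Bytes at offsets 1..8: BC A3 CA 21 BF BA E7 26.
In little-endian order the low byte comes first in memory.
Reassemble most-significant byte first: 26 E7 BA BF 21 CA A3 BC → 0x26E7BABF21CAA3BC.
0x26E7BABF21CAA3BC = 2803414623129871292.

2803414623129871292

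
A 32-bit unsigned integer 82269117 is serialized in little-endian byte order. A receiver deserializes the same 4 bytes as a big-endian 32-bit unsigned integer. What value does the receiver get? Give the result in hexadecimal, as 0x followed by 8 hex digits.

0xBD53E704

82269117 in 32-bit hexadecimal is 0x04E753BD.
Stored little-endian, the bytes at ascending addresses are BD 53 E7 04.
Read back as big-endian, the last byte is least significant, giving 0xBD53E704.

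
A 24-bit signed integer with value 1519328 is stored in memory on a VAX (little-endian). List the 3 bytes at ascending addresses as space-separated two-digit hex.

1519328 in hexadecimal, padded to 24 bits, is 0x172EE0.
Split into bytes (most-significant first): 17 2E E0.
Little-endian: lowest address holds the least-significant byte.
So at ascending addresses the bytes are E0 2E 17.

E0 2E 17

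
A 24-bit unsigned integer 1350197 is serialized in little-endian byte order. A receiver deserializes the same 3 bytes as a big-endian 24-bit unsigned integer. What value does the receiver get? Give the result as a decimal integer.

1350197 in 24-bit hexadecimal is 0x149A35.
Stored little-endian, the bytes at ascending addresses are 35 9A 14.
Read back as big-endian, the last byte is least significant, giving 0x359A14.
0x359A14 = 3512852.

3512852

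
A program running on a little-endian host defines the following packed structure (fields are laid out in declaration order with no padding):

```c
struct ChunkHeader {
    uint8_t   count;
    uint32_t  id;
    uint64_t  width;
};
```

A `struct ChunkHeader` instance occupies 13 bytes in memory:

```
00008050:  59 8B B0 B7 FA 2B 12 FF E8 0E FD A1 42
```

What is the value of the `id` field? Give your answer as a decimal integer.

4206342283

`id` follows `count` (1 byte), so it starts at byte offset 1 and occupies 4 bytes.
Bytes at offsets 1..4: 8B B0 B7 FA.
Little-endian stores the least-significant byte at the lowest address.
Reassemble most-significant byte first: FA B7 B0 8B → 0xFAB7B08B.
0xFAB7B08B = 4206342283.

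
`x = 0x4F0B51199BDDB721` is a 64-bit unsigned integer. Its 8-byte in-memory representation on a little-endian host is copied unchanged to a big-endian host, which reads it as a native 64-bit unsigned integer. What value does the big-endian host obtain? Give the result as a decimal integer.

2429654182204083023

Stored little-endian, the bytes at ascending addresses are 21 B7 DD 9B 19 51 0B 4F.
Read back as big-endian, the last byte is least significant, giving 0x21B7DD9B19510B4F.
0x21B7DD9B19510B4F = 2429654182204083023.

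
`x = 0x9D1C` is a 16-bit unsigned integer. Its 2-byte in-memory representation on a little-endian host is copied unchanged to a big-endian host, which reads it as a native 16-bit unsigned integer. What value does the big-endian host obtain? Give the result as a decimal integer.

Stored little-endian, the bytes at ascending addresses are 1C 9D.
Read back as big-endian, the last byte is least significant, giving 0x1C9D.
0x1C9D = 7325.

7325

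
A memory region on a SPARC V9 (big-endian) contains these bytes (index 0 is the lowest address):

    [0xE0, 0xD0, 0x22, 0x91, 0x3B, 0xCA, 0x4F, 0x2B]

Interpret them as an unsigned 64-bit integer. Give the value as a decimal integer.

Big-endian stores the most-significant byte at the lowest address.
The bytes are already most-significant first: 0xE0D022913BCA4F2B.
0xE0D022913BCA4F2B = 16199485866820390699.

16199485866820390699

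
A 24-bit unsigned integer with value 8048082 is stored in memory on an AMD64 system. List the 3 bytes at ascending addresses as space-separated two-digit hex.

8048082 in hexadecimal, padded to 24 bits, is 0x7ACDD2.
Split into bytes (most-significant first): 7A CD D2.
Little-endian stores the least-significant byte at the lowest address.
So at ascending addresses the bytes are D2 CD 7A.

D2 CD 7A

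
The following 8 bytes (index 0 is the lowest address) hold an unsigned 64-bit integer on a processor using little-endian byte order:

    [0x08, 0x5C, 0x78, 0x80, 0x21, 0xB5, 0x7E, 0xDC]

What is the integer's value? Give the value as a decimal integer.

15888335690903608328

Little-endian stores the least-significant byte at the lowest address.
Reassemble most-significant byte first: DC 7E B5 21 80 78 5C 08 → 0xDC7EB52180785C08.
0xDC7EB52180785C08 = 15888335690903608328.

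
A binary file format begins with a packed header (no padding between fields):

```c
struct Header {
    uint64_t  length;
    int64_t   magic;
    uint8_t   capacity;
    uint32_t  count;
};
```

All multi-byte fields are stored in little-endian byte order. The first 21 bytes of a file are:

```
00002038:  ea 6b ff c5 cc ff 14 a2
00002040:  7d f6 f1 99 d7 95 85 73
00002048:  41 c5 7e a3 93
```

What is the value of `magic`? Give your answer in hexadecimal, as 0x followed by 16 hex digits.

`magic` follows `length` (8 bytes), so it starts at byte offset 8 and occupies 8 bytes.
Bytes at offsets 8..15: 7D F6 F1 99 D7 95 85 73.
Little-endian: lowest address holds the least-significant byte.
Reassemble most-significant byte first: 73 85 95 D7 99 F1 F6 7D → 0x738595D799F1F67D.

0x738595D799F1F67D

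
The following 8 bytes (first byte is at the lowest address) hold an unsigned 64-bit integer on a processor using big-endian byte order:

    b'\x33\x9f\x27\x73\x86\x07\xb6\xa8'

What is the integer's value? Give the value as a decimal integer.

3719735194354693800

Big-endian stores the most-significant byte at the lowest address.
The bytes are already most-significant first: 0x339F27738607B6A8.
0x339F27738607B6A8 = 3719735194354693800.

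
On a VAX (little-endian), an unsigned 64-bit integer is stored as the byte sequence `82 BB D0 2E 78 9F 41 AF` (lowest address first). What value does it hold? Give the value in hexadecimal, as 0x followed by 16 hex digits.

0xAF419F782ED0BB82

Little-endian: lowest address holds the least-significant byte.
Reassemble most-significant byte first: AF 41 9F 78 2E D0 BB 82 → 0xAF419F782ED0BB82.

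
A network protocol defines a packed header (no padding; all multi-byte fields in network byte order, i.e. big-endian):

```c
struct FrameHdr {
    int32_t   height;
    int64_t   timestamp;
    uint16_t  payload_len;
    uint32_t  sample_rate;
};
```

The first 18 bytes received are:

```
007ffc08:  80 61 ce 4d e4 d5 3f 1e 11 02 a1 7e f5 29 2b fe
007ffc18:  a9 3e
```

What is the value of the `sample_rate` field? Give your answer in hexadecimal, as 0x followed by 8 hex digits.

`sample_rate` follows `height` (4 B), `timestamp` (8 B), `payload_len` (2 B), so it starts at offset 4 + 8 + 2 = 14 and occupies 4 bytes.
Bytes at offsets 14..17: 2B FE A9 3E.
In big-endian order the high byte comes first in memory.
The bytes are already most-significant first: 0x2BFEA93E.

0x2BFEA93E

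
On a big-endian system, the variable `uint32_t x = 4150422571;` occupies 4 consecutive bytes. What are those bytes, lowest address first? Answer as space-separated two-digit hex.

4150422571 in hexadecimal, padded to 32 bits, is 0xF7626C2B.
Split into bytes (most-significant first): F7 62 6C 2B.
In big-endian order the high byte comes first in memory.
So the memory order matches the most-significant-first order: F7 62 6C 2B.

F7 62 6C 2B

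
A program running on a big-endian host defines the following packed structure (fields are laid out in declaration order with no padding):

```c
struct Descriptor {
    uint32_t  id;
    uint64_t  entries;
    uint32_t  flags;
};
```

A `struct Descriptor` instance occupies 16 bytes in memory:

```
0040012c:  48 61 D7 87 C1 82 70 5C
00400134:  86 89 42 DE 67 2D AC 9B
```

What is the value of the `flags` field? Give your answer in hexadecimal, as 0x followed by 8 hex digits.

0x672DAC9B

`flags` follows `id` (4 B), `entries` (8 B), so it starts at offset 4 + 8 = 12 and occupies 4 bytes.
Bytes at offsets 12..15: 67 2D AC 9B.
Big-endian: lowest address holds the most-significant byte.
The bytes are already most-significant first: 0x672DAC9B.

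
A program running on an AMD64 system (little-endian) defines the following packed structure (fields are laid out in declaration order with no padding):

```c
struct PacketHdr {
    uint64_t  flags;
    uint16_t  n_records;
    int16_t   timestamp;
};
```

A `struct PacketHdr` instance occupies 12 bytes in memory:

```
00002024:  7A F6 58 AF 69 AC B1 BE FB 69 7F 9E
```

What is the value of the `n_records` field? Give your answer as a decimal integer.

`n_records` follows `flags` (8 bytes), so it starts at byte offset 8 and occupies 2 bytes.
Bytes at offsets 8..9: FB 69.
Little-endian stores the least-significant byte at the lowest address.
Reassemble most-significant byte first: 69 FB → 0x69FB.
0x69FB = 27131.

27131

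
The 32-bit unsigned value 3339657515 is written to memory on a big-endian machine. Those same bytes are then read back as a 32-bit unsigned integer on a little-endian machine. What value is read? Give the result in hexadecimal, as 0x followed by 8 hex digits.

0x2B210FC7

3339657515 in 32-bit hexadecimal is 0xC70F212B.
Stored big-endian, the bytes at ascending addresses are C7 0F 21 2B.
Read back as little-endian, the first byte is least significant, giving 0x2B210FC7.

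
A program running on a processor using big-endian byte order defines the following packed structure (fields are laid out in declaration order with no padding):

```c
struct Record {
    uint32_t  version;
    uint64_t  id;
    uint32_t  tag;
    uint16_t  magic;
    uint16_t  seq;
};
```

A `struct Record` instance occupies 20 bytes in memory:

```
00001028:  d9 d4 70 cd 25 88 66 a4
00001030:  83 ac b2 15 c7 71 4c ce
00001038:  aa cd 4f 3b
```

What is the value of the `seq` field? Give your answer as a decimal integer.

`seq` follows `version` (4 B), `id` (8 B), `tag` (4 B), `magic` (2 B), so it starts at offset 4 + 8 + 4 + 2 = 18 and occupies 2 bytes.
Bytes at offsets 18..19: 4F 3B.
Big-endian stores the most-significant byte at the lowest address.
The bytes are already most-significant first: 0x4F3B.
0x4F3B = 20283.

20283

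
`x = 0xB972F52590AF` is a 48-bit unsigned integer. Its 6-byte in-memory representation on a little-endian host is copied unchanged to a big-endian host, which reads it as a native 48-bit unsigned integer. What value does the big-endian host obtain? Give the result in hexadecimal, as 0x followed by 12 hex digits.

Stored little-endian, the bytes at ascending addresses are AF 90 25 F5 72 B9.
Read back as big-endian, the last byte is least significant, giving 0xAF9025F572B9.

0xAF9025F572B9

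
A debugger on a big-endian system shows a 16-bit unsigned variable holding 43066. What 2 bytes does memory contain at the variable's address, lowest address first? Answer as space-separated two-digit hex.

43066 in hexadecimal, padded to 16 bits, is 0xA83A.
Split into bytes (most-significant first): A8 3A.
Big-endian stores the most-significant byte at the lowest address.
So the memory order matches the most-significant-first order: A8 3A.

A8 3A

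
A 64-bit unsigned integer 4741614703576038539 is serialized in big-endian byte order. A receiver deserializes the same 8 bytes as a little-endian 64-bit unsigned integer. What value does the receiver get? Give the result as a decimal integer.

4741614703576038539 in 64-bit hexadecimal is 0x41CD9973646B3C8B.
Stored big-endian, the bytes at ascending addresses are 41 CD 99 73 64 6B 3C 8B.
Read back as little-endian, the first byte is least significant, giving 0x8B3C6B647399CD41.
0x8B3C6B647399CD41 = 10033012149054983489.

10033012149054983489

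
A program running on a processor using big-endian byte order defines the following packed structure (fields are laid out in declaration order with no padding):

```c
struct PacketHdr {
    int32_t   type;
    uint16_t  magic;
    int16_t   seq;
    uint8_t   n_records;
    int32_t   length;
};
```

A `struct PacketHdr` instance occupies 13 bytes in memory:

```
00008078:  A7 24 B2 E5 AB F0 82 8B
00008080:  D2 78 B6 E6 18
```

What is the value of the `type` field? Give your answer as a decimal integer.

`type` is the first field, at byte offset 0, occupying 4 bytes.
Bytes at offsets 0..3: A7 24 B2 E5.
Big-endian: lowest address holds the most-significant byte.
The bytes are already most-significant first: 0xA724B2E5.
Top bit is set, so as a signed 32-bit value this is 0xA724B2E5 − 2^32 = -1490767131.

-1490767131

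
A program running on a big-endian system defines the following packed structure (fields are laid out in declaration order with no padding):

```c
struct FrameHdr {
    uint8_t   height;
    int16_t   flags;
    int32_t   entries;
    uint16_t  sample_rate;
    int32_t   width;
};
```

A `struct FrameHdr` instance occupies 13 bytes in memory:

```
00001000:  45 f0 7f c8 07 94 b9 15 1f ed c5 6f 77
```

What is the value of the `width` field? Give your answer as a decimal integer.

`width` follows `height` (1 B), `flags` (2 B), `entries` (4 B), `sample_rate` (2 B), so it starts at offset 1 + 2 + 4 + 2 = 9 and occupies 4 bytes.
Bytes at offsets 9..12: ED C5 6F 77.
Big-endian stores the most-significant byte at the lowest address.
The bytes are already most-significant first: 0xEDC56F77.
Top bit is set, so as a signed 32-bit value this is 0xEDC56F77 − 2^32 = -305827977.

-305827977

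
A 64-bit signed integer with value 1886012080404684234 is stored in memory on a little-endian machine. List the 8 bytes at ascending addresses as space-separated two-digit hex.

1886012080404684234 in hexadecimal, padded to 64 bits, is 0x1A2C75FE9E9DDDCA.
Split into bytes (most-significant first): 1A 2C 75 FE 9E 9D DD CA.
Little-endian stores the least-significant byte at the lowest address.
So at ascending addresses the bytes are CA DD 9D 9E FE 75 2C 1A.

CA DD 9D 9E FE 75 2C 1A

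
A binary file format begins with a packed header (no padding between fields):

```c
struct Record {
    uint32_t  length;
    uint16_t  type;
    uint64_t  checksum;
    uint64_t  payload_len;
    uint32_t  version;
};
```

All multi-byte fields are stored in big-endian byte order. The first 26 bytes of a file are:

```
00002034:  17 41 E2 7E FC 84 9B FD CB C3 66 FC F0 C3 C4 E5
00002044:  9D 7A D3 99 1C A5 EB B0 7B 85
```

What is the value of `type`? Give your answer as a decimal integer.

64644

`type` follows `length` (4 bytes), so it starts at byte offset 4 and occupies 2 bytes.
Bytes at offsets 4..5: FC 84.
In big-endian order the high byte comes first in memory.
The bytes are already most-significant first: 0xFC84.
0xFC84 = 64644.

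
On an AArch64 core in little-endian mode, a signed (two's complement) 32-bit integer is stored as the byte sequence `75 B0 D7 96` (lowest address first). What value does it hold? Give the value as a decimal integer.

-1764249483

Little-endian: lowest address holds the least-significant byte.
Reassemble most-significant byte first: 96 D7 B0 75 → 0x96D7B075.
Top bit is set, so as a signed 32-bit value this is 0x96D7B075 − 2^32 = -1764249483.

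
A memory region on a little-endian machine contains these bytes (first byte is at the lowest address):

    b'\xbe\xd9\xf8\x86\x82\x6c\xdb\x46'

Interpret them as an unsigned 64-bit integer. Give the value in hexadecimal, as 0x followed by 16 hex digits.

0x46DB6C8286F8D9BE

In little-endian order the low byte comes first in memory.
Reassemble most-significant byte first: 46 DB 6C 82 86 F8 D9 BE → 0x46DB6C8286F8D9BE.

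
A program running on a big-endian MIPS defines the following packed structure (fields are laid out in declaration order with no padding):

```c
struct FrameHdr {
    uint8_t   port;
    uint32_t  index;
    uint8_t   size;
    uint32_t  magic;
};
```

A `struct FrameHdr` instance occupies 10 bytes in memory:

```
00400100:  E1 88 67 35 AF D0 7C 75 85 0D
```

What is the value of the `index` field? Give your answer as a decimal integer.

2288465327

`index` follows `port` (1 byte), so it starts at byte offset 1 and occupies 4 bytes.
Bytes at offsets 1..4: 88 67 35 AF.
Big-endian: lowest address holds the most-significant byte.
The bytes are already most-significant first: 0x886735AF.
0x886735AF = 2288465327.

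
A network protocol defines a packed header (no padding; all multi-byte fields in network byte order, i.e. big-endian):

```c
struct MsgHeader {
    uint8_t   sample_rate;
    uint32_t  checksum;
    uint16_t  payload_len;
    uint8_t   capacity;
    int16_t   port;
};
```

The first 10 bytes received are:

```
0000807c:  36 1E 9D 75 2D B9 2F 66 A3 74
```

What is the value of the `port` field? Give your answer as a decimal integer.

-23692

`port` follows `sample_rate` (1 B), `checksum` (4 B), `payload_len` (2 B), `capacity` (1 B), so it starts at offset 1 + 4 + 2 + 1 = 8 and occupies 2 bytes.
Bytes at offsets 8..9: A3 74.
Big-endian: lowest address holds the most-significant byte.
The bytes are already most-significant first: 0xA374.
Top bit is set, so as a signed 16-bit value this is 0xA374 − 2^16 = -23692.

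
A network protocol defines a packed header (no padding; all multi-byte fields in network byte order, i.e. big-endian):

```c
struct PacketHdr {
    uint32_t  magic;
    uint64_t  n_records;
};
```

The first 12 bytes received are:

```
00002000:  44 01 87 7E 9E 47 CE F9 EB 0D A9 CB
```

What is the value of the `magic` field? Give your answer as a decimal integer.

`magic` is the first field, at byte offset 0, occupying 4 bytes.
Bytes at offsets 0..3: 44 01 87 7E.
Big-endian: lowest address holds the most-significant byte.
The bytes are already most-significant first: 0x4401877E.
0x4401877E = 1140950910.

1140950910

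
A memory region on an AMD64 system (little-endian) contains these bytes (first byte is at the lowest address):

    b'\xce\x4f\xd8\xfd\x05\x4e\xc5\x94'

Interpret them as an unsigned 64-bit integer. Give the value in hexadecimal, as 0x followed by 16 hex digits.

0x94C54E05FDD84FCE

Little-endian stores the least-significant byte at the lowest address.
Reassemble most-significant byte first: 94 C5 4E 05 FD D8 4F CE → 0x94C54E05FDD84FCE.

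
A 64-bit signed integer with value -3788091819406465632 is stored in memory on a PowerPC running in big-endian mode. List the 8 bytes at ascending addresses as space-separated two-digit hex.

Two's complement of -3788091819406465632 in 64 bits: 3788091819406465632 = 0x3492017088491A60; invert → 0xCB6DFE8F77B6E59F; add 1 → 0xCB6DFE8F77B6E5A0.
Split into bytes (most-significant first): CB 6D FE 8F 77 B6 E5 A0.
Big-endian: lowest address holds the most-significant byte.
So the memory order matches the most-significant-first order: CB 6D FE 8F 77 B6 E5 A0.

CB 6D FE 8F 77 B6 E5 A0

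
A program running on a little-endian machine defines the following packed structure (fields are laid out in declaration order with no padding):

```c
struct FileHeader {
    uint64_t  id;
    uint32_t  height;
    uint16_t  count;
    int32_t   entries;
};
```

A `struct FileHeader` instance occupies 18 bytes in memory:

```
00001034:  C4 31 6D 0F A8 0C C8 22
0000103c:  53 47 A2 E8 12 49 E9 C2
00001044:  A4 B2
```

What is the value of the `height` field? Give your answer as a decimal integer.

`height` follows `id` (8 bytes), so it starts at byte offset 8 and occupies 4 bytes.
Bytes at offsets 8..11: 53 47 A2 E8.
In little-endian order the low byte comes first in memory.
Reassemble most-significant byte first: E8 A2 47 53 → 0xE8A24753.
0xE8A24753 = 3902949203.

3902949203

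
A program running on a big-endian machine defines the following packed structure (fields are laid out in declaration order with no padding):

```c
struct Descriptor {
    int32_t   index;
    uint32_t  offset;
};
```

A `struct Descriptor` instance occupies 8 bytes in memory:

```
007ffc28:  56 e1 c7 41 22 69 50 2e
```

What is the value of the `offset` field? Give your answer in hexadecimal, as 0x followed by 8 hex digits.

0x2269502E

`offset` follows `index` (4 bytes), so it starts at byte offset 4 and occupies 4 bytes.
Bytes at offsets 4..7: 22 69 50 2E.
Big-endian: lowest address holds the most-significant byte.
The bytes are already most-significant first: 0x2269502E.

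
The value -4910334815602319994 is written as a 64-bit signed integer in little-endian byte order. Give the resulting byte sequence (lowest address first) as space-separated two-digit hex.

Two's complement of -4910334815602319994 in 64 bits: 4910334815602319994 = 0x4425037FAC35A27A; invert → 0xBBDAFC8053CA5D85; add 1 → 0xBBDAFC8053CA5D86.
Split into bytes (most-significant first): BB DA FC 80 53 CA 5D 86.
In little-endian order the low byte comes first in memory.
So at ascending addresses the bytes are 86 5D CA 53 80 FC DA BB.

86 5D CA 53 80 FC DA BB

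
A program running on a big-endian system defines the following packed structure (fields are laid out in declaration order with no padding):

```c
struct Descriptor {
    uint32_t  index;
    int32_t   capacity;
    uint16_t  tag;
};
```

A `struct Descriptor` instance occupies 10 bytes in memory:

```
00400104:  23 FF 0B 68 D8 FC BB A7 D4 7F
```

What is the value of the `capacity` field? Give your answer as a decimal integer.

-654525529

`capacity` follows `index` (4 bytes), so it starts at byte offset 4 and occupies 4 bytes.
Bytes at offsets 4..7: D8 FC BB A7.
Big-endian: lowest address holds the most-significant byte.
The bytes are already most-significant first: 0xD8FCBBA7.
Top bit is set, so as a signed 32-bit value this is 0xD8FCBBA7 − 2^32 = -654525529.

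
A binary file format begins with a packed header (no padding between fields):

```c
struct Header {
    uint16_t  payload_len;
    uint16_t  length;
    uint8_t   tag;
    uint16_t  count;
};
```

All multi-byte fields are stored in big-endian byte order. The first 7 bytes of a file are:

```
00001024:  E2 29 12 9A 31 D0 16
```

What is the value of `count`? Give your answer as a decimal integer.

53270

`count` follows `payload_len` (2 B), `length` (2 B), `tag` (1 B), so it starts at offset 2 + 2 + 1 = 5 and occupies 2 bytes.
Bytes at offsets 5..6: D0 16.
Big-endian stores the most-significant byte at the lowest address.
The bytes are already most-significant first: 0xD016.
0xD016 = 53270.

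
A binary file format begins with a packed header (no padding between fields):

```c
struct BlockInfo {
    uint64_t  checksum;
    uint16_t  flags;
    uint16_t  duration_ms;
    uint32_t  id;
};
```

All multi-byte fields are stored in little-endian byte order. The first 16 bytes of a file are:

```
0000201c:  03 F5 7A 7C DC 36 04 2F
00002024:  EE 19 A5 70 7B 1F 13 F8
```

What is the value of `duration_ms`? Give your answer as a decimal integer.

`duration_ms` follows `checksum` (8 B), `flags` (2 B), so it starts at offset 8 + 2 = 10 and occupies 2 bytes.
Bytes at offsets 10..11: A5 70.
Little-endian stores the least-significant byte at the lowest address.
Reassemble most-significant byte first: 70 A5 → 0x70A5.
0x70A5 = 28837.

28837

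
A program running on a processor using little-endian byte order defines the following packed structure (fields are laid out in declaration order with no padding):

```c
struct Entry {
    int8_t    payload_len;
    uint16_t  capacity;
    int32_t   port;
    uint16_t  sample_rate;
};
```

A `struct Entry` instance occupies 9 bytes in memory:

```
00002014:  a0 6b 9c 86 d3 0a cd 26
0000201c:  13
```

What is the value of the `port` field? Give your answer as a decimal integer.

`port` follows `payload_len` (1 B), `capacity` (2 B), so it starts at offset 1 + 2 = 3 and occupies 4 bytes.
Bytes at offsets 3..6: 86 D3 0A CD.
Little-endian stores the least-significant byte at the lowest address.
Reassemble most-significant byte first: CD 0A D3 86 → 0xCD0AD386.
Top bit is set, so as a signed 32-bit value this is 0xCD0AD386 − 2^32 = -854928506.

-854928506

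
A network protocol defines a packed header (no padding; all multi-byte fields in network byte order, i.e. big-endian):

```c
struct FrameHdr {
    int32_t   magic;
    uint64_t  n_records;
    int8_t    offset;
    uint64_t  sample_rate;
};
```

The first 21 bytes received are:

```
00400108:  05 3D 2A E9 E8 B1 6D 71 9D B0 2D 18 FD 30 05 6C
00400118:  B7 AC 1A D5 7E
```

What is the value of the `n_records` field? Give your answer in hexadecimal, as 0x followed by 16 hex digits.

`n_records` follows `magic` (4 bytes), so it starts at byte offset 4 and occupies 8 bytes.
Bytes at offsets 4..11: E8 B1 6D 71 9D B0 2D 18.
Big-endian: lowest address holds the most-significant byte.
The bytes are already most-significant first: 0xE8B16D719DB02D18.

0xE8B16D719DB02D18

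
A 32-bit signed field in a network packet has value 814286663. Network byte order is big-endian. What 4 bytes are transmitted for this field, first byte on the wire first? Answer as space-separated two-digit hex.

814286663 in hexadecimal, padded to 32 bits, is 0x30890747.
Split into bytes (most-significant first): 30 89 07 47.
Big-endian: lowest address holds the most-significant byte.
So the memory order matches the most-significant-first order: 30 89 07 47.

30 89 07 47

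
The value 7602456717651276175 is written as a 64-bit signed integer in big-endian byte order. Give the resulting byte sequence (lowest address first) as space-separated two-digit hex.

7602456717651276175 in hexadecimal, padded to 64 bits, is 0x69815A1AEBE2F18F.
Split into bytes (most-significant first): 69 81 5A 1A EB E2 F1 8F.
Big-endian: lowest address holds the most-significant byte.
So the memory order matches the most-significant-first order: 69 81 5A 1A EB E2 F1 8F.

69 81 5A 1A EB E2 F1 8F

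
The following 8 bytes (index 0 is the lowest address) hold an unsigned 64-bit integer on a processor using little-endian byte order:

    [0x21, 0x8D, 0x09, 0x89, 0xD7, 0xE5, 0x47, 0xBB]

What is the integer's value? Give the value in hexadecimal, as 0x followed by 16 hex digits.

Little-endian: lowest address holds the least-significant byte.
Reassemble most-significant byte first: BB 47 E5 D7 89 09 8D 21 → 0xBB47E5D789098D21.

0xBB47E5D789098D21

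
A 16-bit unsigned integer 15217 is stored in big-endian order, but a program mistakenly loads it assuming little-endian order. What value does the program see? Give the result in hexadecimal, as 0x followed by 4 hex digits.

15217 in 16-bit hexadecimal is 0x3B71.
Stored big-endian, the bytes at ascending addresses are 3B 71.
Read back as little-endian, the first byte is least significant, giving 0x713B.

0x713B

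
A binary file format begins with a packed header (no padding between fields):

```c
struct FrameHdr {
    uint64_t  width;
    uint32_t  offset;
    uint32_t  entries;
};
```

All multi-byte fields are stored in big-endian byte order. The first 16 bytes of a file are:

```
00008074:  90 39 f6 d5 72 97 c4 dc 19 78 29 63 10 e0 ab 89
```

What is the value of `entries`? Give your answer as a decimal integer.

`entries` follows `width` (8 B), `offset` (4 B), so it starts at offset 8 + 4 = 12 and occupies 4 bytes.
Bytes at offsets 12..15: 10 E0 AB 89.
In big-endian order the high byte comes first in memory.
The bytes are already most-significant first: 0x10E0AB89.
0x10E0AB89 = 283159433.

283159433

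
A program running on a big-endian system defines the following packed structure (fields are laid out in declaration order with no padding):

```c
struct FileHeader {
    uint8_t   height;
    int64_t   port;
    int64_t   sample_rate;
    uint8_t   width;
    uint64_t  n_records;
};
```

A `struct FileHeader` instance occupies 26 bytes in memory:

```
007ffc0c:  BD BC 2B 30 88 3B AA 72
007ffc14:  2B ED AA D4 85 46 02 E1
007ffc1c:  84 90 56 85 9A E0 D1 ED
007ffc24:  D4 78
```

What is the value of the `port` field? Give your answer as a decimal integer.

-4887759608905829845

`port` follows `height` (1 byte), so it starts at byte offset 1 and occupies 8 bytes.
Bytes at offsets 1..8: BC 2B 30 88 3B AA 72 2B.
Big-endian stores the most-significant byte at the lowest address.
The bytes are already most-significant first: 0xBC2B30883BAA722B.
Top bit is set, so as a signed 64-bit value this is 0xBC2B30883BAA722B − 2^64 = -4887759608905829845.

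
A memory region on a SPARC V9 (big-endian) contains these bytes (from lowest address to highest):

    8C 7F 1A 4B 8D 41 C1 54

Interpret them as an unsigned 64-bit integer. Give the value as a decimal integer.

10123839399146930516

Big-endian: lowest address holds the most-significant byte.
The bytes are already most-significant first: 0x8C7F1A4B8D41C154.
0x8C7F1A4B8D41C154 = 10123839399146930516.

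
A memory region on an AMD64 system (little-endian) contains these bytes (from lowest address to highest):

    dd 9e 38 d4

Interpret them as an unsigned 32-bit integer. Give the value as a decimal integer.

3560480477

In little-endian order the low byte comes first in memory.
Reassemble most-significant byte first: D4 38 9E DD → 0xD4389EDD.
0xD4389EDD = 3560480477.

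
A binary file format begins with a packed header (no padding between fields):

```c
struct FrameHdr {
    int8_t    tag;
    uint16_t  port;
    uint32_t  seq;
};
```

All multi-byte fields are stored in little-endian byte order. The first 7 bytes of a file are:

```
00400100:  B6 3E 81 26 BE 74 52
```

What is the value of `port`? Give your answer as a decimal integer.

33086

`port` follows `tag` (1 byte), so it starts at byte offset 1 and occupies 2 bytes.
Bytes at offsets 1..2: 3E 81.
In little-endian order the low byte comes first in memory.
Reassemble most-significant byte first: 81 3E → 0x813E.
0x813E = 33086.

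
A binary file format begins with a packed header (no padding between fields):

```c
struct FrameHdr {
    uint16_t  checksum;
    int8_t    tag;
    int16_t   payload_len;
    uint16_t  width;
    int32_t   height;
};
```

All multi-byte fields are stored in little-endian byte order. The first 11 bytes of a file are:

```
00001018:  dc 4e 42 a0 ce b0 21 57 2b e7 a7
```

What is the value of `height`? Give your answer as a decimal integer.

-1478022313

`height` follows `checksum` (2 B), `tag` (1 B), `payload_len` (2 B), `width` (2 B), so it starts at offset 2 + 1 + 2 + 2 = 7 and occupies 4 bytes.
Bytes at offsets 7..10: 57 2B E7 A7.
Little-endian: lowest address holds the least-significant byte.
Reassemble most-significant byte first: A7 E7 2B 57 → 0xA7E72B57.
Top bit is set, so as a signed 32-bit value this is 0xA7E72B57 − 2^32 = -1478022313.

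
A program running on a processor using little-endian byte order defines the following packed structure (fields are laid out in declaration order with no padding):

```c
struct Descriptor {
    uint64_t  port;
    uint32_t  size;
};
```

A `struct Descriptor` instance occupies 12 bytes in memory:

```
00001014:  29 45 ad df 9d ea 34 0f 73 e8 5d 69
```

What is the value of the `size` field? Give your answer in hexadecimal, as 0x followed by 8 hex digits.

`size` follows `port` (8 bytes), so it starts at byte offset 8 and occupies 4 bytes.
Bytes at offsets 8..11: 73 E8 5D 69.
Little-endian stores the least-significant byte at the lowest address.
Reassemble most-significant byte first: 69 5D E8 73 → 0x695DE873.

0x695DE873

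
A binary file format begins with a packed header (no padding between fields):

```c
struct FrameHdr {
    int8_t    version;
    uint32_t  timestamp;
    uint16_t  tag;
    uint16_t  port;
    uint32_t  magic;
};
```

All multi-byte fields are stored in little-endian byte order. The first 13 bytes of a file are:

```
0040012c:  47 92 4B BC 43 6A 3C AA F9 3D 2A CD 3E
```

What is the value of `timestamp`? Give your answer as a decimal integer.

1136413586

`timestamp` follows `version` (1 byte), so it starts at byte offset 1 and occupies 4 bytes.
Bytes at offsets 1..4: 92 4B BC 43.
Little-endian stores the least-significant byte at the lowest address.
Reassemble most-significant byte first: 43 BC 4B 92 → 0x43BC4B92.
0x43BC4B92 = 1136413586.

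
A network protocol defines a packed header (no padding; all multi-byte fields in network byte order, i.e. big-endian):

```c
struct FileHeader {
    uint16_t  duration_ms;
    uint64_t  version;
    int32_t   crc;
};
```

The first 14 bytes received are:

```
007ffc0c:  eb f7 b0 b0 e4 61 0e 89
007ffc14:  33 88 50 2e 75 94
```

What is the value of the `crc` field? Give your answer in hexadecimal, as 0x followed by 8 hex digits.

`crc` follows `duration_ms` (2 B), `version` (8 B), so it starts at offset 2 + 8 = 10 and occupies 4 bytes.
Bytes at offsets 10..13: 50 2E 75 94.
In big-endian order the high byte comes first in memory.
The bytes are already most-significant first: 0x502E7594.

0x502E7594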